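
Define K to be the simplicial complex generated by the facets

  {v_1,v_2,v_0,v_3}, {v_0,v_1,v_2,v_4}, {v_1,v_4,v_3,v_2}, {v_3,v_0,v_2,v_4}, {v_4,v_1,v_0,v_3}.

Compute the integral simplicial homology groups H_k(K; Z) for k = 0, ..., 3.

H_0 ≅ Z,  H_1 = 0,  H_2 = 0,  H_3 ≅ Z.

Order the vertices as v_0 < v_1 < v_2 < v_3 < v_4. Listing each simplex with vertices in this order, K has dimension 3 with simplices:

  0-simplices (5): [v_0], [v_1], [v_2], [v_3], [v_4]
  1-simplices (10): [v_0,v_1], [v_0,v_2], [v_0,v_3], [v_0,v_4], [v_1,v_2], [v_1,v_3], [v_1,v_4], [v_2,v_3], [v_2,v_4], [v_3,v_4]
  2-simplices (10): [v_0,v_1,v_2], [v_0,v_1,v_3], [v_0,v_1,v_4], [v_0,v_2,v_3], [v_0,v_2,v_4], [v_0,v_3,v_4], [v_1,v_2,v_3], [v_1,v_2,v_4], [v_1,v_3,v_4], [v_2,v_3,v_4]
  3-simplices (5): [v_0,v_1,v_2,v_3], [v_0,v_1,v_2,v_4], [v_0,v_1,v_3,v_4], [v_0,v_2,v_3,v_4], [v_1,v_2,v_3,v_4]

Hence C_0 ≅ Z^5, C_1 ≅ Z^10, C_2 ≅ Z^10, C_3 ≅ Z^5.

Boundary ∂_1: C_1 → C_0 sends each edge [p,q] (with p < q) to q − p.
This gives a 5×10 integer matrix of rank 4; reducing to Smith normal form yields diagonal entries (1,1,1,1).

Boundary ∂_2: C_2 → C_1 acts by ∂[p,q,r] = [q,r] − [p,r] + [p,q]. For instance
  ∂[v_0,v_3,v_4] = [v_3,v_4] − [v_0,v_4] + [v_0,v_3],
  ∂[v_1,v_2,v_3] = [v_2,v_3] − [v_1,v_3] + [v_1,v_2].
The resulting 10×10 matrix has rank 6, and its Smith normal form has invariant factors (1,1,1,1,1,1).

Boundary ∂_3: C_3 → C_2 sends each 3-simplex σ to the alternating sum Σ_i (−1)^i (σ with its i-th vertex removed). For instance
  ∂[v_0,v_2,v_3,v_4] = [v_2,v_3,v_4] − [v_0,v_3,v_4] + [v_0,v_2,v_4] − [v_0,v_2,v_3],
  ∂[v_0,v_1,v_3,v_4] = [v_1,v_3,v_4] − [v_0,v_3,v_4] + [v_0,v_1,v_4] − [v_0,v_1,v_3].
The 10×5 boundary matrix has rank 4 and Smith normal form diag(1,1,1,1).

Now H_k = ker ∂_k / im ∂_{k+1}, so:

  H_0: rank C_0 − rank ∂_1 = 5 − 4 = 1, and the invariant factors of ∂_1 are all 1, so H_0 = Z.
  H_1: rank ker ∂_1 − rank ∂_2 = (10 − 4) − 6 = 0, and the invariant factors of ∂_2 are all 1, so H_1 = 0.
  H_2: rank ker ∂_2 − rank ∂_3 = (10 − 6) − 4 = 0, and the invariant factors of ∂_3 are all 1, so H_2 = 0.
  H_3: rank ker ∂_3 − rank ∂_4 = (5 − 4) − 0 = 1, and there is no ∂_4, so H_3 = Z.

As a check, the Euler characteristic is 5 − 10 + 10 − 5 = 0, which agrees with 1 − 0 + 0 − 1 = 0.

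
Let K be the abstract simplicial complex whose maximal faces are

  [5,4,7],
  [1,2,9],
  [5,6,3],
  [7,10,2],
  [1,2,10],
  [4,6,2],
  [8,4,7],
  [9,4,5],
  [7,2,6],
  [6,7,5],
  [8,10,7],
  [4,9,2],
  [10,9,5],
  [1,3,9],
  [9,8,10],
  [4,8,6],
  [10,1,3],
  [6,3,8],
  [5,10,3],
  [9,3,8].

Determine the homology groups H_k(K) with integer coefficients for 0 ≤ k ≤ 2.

H_0 = Z,  H_1 = Z ⊕ Z/2Z,  H_2 = 0.

We work with the vertex ordering 1 < 2 < 3 < 4 < 5 < 6 < 7 < 8 < 9 < 10. The simplices of K, each written with vertices in increasing order, are:

  0-simplices (10): [1], [2], [3], [4], [5], [6], [7], [8], [9], [10]
  1-simplices (30): (30 of them)
  2-simplices (20): (20 of them)

giving chain groups C_0 ≅ Z^10, C_1 ≅ Z^30, C_2 ≅ Z^20.

∂_1: C_1 → C_0 sends each edge [p,q] (with p < q) to q − p. For instance
  ∂[7,8] = [8] − [7].
The 10×30 boundary matrix has rank 9 and Smith normal form diag(1,1,1,1,1,1,1,1,1).

∂_2: C_2 → C_1 maps a triangle to the signed sum of its edges. For instance
  ∂[1,2,9] = [2,9] − [1,9] + [1,2],
  ∂[3,5,10] = [5,10] − [3,10] + [3,5].
The resulting 30×20 matrix has rank 20, and its Smith normal form has invariant factors (1,1,1,1,1,1,1,1,1,1,1,1,1,1,1,1,1,1,1,2).

From H_k ≅ ker(∂_k) / im(∂_{k+1}) we obtain:

  H_0: rank C_0 − rank ∂_1 = 10 − 9 = 1, and the invariant factors of ∂_1 are all 1, so H_0 ≅ Z.
  H_1: rank ker ∂_1 − rank ∂_2 = (30 − 9) − 20 = 1, and ∂_2 has invariant factor 2 > 1, so H_1 ≅ Z ⊕ Z/2Z.
  H_2: rank ker ∂_2 − rank ∂_3 = (20 − 20) − 0 = 0, and there is no ∂_3, so H_2 ≅ 0.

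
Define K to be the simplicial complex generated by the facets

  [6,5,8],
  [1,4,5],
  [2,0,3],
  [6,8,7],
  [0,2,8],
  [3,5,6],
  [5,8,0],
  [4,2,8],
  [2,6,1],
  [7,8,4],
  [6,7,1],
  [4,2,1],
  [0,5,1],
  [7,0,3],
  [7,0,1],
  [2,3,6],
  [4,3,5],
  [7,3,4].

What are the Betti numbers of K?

b_0 = 1, b_1 = 2, b_2 = 1.

We work with the vertex ordering 0 < 1 < 2 < 3 < 4 < 5 < 6 < 7 < 8. The simplices of K, each written with vertices in increasing order, are:

  0-simplices (9): [0], [1], [2], [3], [4], [5], [6], [7], [8]
  1-simplices (27): (27 of them)
  2-simplices (18): [0,1,5], [0,1,7], [0,2,3], [0,2,8], [0,3,7], [0,5,8], [1,2,4], [1,2,6], [1,4,5], [1,6,7], [2,3,6], [2,4,8], [3,4,5], [3,4,7], [3,5,6], [4,7,8], [5,6,8], [6,7,8]

giving chain groups C_0 ≅ Z^9, C_1 ≅ Z^27, C_2 ≅ Z^18.

∂_1: C_1 → C_0 sends each edge [p,q] (with p < q) to q − p. For instance
  ∂[2,8] = [8] − [2].
This gives a 9×27 integer matrix of rank 8; reducing to Smith normal form yields diagonal entries (1,1,1,1,1,1,1,1).

The boundary map ∂_2: C_2 → C_1 acts by ∂[p,q,r] = [q,r] − [p,r] + [p,q]. For instance
  ∂[0,3,7] = [3,7] − [0,7] + [0,3],
  ∂[6,7,8] = [7,8] − [6,8] + [6,7].
This gives a 27×18 integer matrix of rank 17; reducing to Smith normal form yields diagonal entries (1,1,1,1,1,1,1,1,1,1,1,1,1,1,1,1,1).

Reading off H_k = ker ∂_k / im ∂_{k+1}:

  H_0: rank C_0 − rank ∂_1 = 9 − 8 = 1, and the invariant factors of ∂_1 are all 1, so H_0 ≅ Z.
  H_1: rank ker ∂_1 − rank ∂_2 = (27 − 8) − 17 = 2, and the invariant factors of ∂_2 are all 1, so H_1 ≅ Z^2.
  H_2: rank ker ∂_2 − rank ∂_3 = (18 − 17) − 0 = 1, and there is no ∂_3, so H_2 ≅ Z.

Hence the Betti numbers are b_0 = 1, b_1 = 2, b_2 = 1.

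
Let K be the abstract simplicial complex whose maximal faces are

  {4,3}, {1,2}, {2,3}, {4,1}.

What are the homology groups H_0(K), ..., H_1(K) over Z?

K has 4 vertices, 4 edges.
rank ∂_0 = 0, rank ∂_1 = 3 ⇒ b_0 = 4 − 0 − 3 = 1; all invariant factors of ∂_1 are 1 so no torsion. So H_0 = Z.
rank ∂_1 = 3, rank ∂_2 = 0 ⇒ b_1 = 4 − 3 − 0 = 1. So H_1 = Z.

H_0 = Z,  H_1 = Z.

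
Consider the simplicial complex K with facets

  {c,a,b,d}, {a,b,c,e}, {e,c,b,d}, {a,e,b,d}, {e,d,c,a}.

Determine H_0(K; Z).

H_0 = Z.

Fix the vertex order a < b < c < d < e and write every simplex with vertices in increasing order. Then dim K = 3 and the simplices of K are:

  0-simplices (5): a, b, c, d, e
  1-simplices (10): ab, ac, ad, ae, bc, bd, be, cd, ce, de
  2-simplices (10): abc, abd, abe, acd, ace, ade, bcd, bce, bde, cde
  3-simplices (5): abcd, abce, abde, acde, bcde

Hence C_0 ≅ Z^5, C_1 ≅ Z^10, C_2 ≅ Z^10, C_3 ≅ Z^5.

Boundary ∂_1: C_1 → C_0 is given by ∂[p,q] = [q] − [p].
The 5×10 boundary matrix has rank 4 and Smith normal form diag(1,1,1,1).

∂_2: C_2 → C_1 maps a triangle to the signed sum of its edges. For instance
  ∂cde = de − ce + cd,
  ∂abe = be − ae + ab.
This gives a 10×10 integer matrix of rank 6; reducing to Smith normal form yields diagonal entries (1,1,1,1,1,1).

The boundary map ∂_3: C_3 → C_2 sends each 3-simplex σ to the alternating sum Σ_i (−1)^i (σ with its i-th vertex removed). For instance
  ∂abce = bce − ace + abe − abc,
  ∂bcde = cde − bde + bce − bcd.
The 10×5 boundary matrix has rank 4 and Smith normal form diag(1,1,1,1).

From H_k ≅ ker(∂_k) / im(∂_{k+1}) we obtain:

  H_0: rank C_0 − rank ∂_1 = 5 − 4 = 1, and the invariant factors of ∂_1 are all 1, so H_0 ≅ Z.

(K is a triangulation of the 3-sphere S^3.)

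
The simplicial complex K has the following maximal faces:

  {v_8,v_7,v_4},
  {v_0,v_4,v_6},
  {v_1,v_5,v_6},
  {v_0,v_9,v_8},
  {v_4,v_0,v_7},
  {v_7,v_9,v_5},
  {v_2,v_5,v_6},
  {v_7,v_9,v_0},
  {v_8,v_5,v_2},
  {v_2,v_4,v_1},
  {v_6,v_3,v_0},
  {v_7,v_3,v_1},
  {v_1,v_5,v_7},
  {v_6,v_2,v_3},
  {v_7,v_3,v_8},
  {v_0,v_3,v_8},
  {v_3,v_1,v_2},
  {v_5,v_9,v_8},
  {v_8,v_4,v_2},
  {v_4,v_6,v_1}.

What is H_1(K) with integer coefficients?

We work with the vertex ordering v_0 < v_1 < v_2 < v_3 < v_4 < v_5 < v_6 < v_7 < v_8 < v_9. The simplices of K, each written with vertices in increasing order, are:

  0-simplices (10): [v_0], [v_1], [v_2], [v_3], [v_4], [v_5], [v_6], [v_7], [v_8], [v_9]
  1-simplices (30): (30 of them)
  2-simplices (20): (20 of them)

so the chain groups are C_0 ≅ Z^10, C_1 ≅ Z^30, C_2 ≅ Z^20.

The boundary map ∂_1: C_1 → C_0 maps an edge to its endpoints' difference, ∂[p,q] = q − p. For instance
  ∂[v_2,v_6] = [v_6] − [v_2].
This gives a 10×30 integer matrix of rank 9; reducing to Smith normal form yields diagonal entries (1,1,1,1,1,1,1,1,1).

Boundary ∂_2: C_2 → C_1 maps a triangle to the signed sum of its edges. For instance
  ∂[v_1,v_2,v_4] = [v_2,v_4] − [v_1,v_4] + [v_1,v_2],
  ∂[v_2,v_5,v_6] = [v_5,v_6] − [v_2,v_6] + [v_2,v_5].
As a 30×20 matrix over Z this has rank 20, with invariant factors (1,1,1,1,1,1,1,1,1,1,1,1,1,1,1,1,1,1,1,2).

From H_k ≅ ker(∂_k) / im(∂_{k+1}) we obtain:

  H_1: rank ker ∂_1 − rank ∂_2 = (30 − 9) − 20 = 1, and ∂_2 has invariant factor 2 > 1, so H_1 = Z ⊕ Z/2Z.

(K is a triangulation of the Klein bottle.)

H_1 ≅ Z ⊕ Z/2Z.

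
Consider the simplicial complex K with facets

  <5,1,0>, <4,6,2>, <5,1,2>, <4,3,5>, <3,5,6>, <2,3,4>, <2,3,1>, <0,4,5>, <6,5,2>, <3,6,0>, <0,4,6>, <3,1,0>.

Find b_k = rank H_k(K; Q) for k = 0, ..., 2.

Order the vertices as 0 < 1 < 2 < 3 < 4 < 5 < 6. Listing each simplex with vertices in this order, K has dimension 2 with simplices:

  0-simplices (7): [0], [1], [2], [3], [4], [5], [6]
  1-simplices (18): [0,1], [0,3], [0,4], [0,5], [0,6], [1,2], [1,3], [1,5], [2,3], [2,4], [2,5], [2,6], [3,4], [3,5], [3,6], [4,5], [4,6], [5,6]
  2-simplices (12): [0,1,3], [0,1,5], [0,3,6], [0,4,5], [0,4,6], [1,2,3], [1,2,5], [2,3,4], [2,4,6], [2,5,6], [3,4,5], [3,5,6]

giving chain groups C_0 ≅ Z^7, C_1 ≅ Z^18, C_2 ≅ Z^12.

∂_1: C_1 → C_0 is given by ∂[p,q] = [q] − [p]. For instance
  ∂[1,5] = [5] − [1].
The 7×18 boundary matrix has rank 6 and Smith normal form diag(1,1,1,1,1,1).

Boundary ∂_2: C_2 → C_1 sends each 2-simplex [p,q,r] to [q,r] − [p,r] + [p,q]. For instance
  ∂[0,4,5] = [4,5] − [0,5] + [0,4],
  ∂[1,2,5] = [2,5] − [1,5] + [1,2].
The resulting 18×12 matrix has rank 12, and its Smith normal form has invariant factors (1,1,1,1,1,1,1,1,1,1,1,2).

Now H_k = ker ∂_k / im ∂_{k+1}, so:

  H_0: rank C_0 − rank ∂_1 = 7 − 6 = 1, and the invariant factors of ∂_1 are all 1, so H_0 = Z.
  H_1: rank ker ∂_1 − rank ∂_2 = (18 − 6) − 12 = 0, and ∂_2 has invariant factor 2 > 1, so H_1 = Z/2.
  H_2: rank ker ∂_2 − rank ∂_3 = (12 − 12) − 0 = 0, and there is no ∂_3, so H_2 = 0.

As a check, the Euler characteristic is 7 − 18 + 12 = 1, which agrees with 1 − 0 + 0 = 1.

Hence the Betti numbers are b_0 = 1, b_1 = 0, b_2 = 0.

b_0 = 1, b_1 = 0, b_2 = 0.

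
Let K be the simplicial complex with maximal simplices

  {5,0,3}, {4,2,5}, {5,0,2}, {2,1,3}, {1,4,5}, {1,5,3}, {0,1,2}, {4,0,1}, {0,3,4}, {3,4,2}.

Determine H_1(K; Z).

K has 6 vertices, 15 edges, 10 triangles.
rank ∂_1 = 5, rank ∂_2 = 10 ⇒ b_1 = 15 − 5 − 10 = 0; ∂_2 has invariant factor(s) [2] giving torsion. So H_1 = Z/2.

H_1 ≅ Z/2.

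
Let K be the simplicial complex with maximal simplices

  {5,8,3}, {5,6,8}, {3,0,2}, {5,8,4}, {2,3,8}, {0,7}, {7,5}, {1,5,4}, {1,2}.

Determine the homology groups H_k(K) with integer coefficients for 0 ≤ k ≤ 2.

H_0 = Z,  H_1 = Z^2,  H_2 = 0.

Order the vertices as 0 < 1 < 2 < 3 < 4 < 5 < 6 < 7 < 8. Listing each simplex with vertices in this order, K has dimension 2 with simplices:

  0-simplices (9): [0], [1], [2], [3], [4], [5], [6], [7], [8]
  1-simplices (16): [0,2], [0,3], [0,7], [1,2], [1,4], [1,5], [2,3], [2,8], [3,5], [3,8], [4,5], [4,8], [5,6], [5,7], [5,8], [6,8]
  2-simplices (6): [0,2,3], [1,4,5], [2,3,8], [3,5,8], [4,5,8], [5,6,8]

so the chain groups are C_0 ≅ Z^9, C_1 ≅ Z^16, C_2 ≅ Z^6.

∂_1: C_1 → C_0 is given by ∂[p,q] = [q] − [p].
The 9×16 boundary matrix has rank 8 and Smith normal form diag(1,1,1,1,1,1,1,1).

Boundary ∂_2: C_2 → C_1 sends each 2-simplex [p,q,r] to [q,r] − [p,r] + [p,q]. For instance
  ∂[2,3,8] = [3,8] − [2,8] + [2,3],
  ∂[3,5,8] = [5,8] − [3,8] + [3,5].
This gives a 16×6 integer matrix of rank 6; reducing to Smith normal form yields diagonal entries (1,1,1,1,1,1).

Computing H_k = (kernel of ∂_k) / (image of ∂_{k+1}):

  H_0: rank C_0 − rank ∂_1 = 9 − 8 = 1, and the invariant factors of ∂_1 are all 1, so H_0 = Z.
  H_1: rank ker ∂_1 − rank ∂_2 = (16 − 8) − 6 = 2, and the invariant factors of ∂_2 are all 1, so H_1 = Z^2.
  H_2: rank ker ∂_2 − rank ∂_3 = (6 − 6) − 0 = 0, and there is no ∂_3, so H_2 = 0.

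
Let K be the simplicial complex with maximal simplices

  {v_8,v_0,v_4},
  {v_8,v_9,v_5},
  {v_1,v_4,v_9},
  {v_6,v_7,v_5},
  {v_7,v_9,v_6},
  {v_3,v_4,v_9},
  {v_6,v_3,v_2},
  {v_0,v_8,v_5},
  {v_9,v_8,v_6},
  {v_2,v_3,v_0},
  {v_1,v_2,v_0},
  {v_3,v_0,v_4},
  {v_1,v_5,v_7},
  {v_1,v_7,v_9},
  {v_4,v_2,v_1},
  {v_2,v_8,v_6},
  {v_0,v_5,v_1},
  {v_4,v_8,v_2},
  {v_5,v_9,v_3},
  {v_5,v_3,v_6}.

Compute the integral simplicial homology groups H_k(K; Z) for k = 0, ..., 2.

K has 10 vertices, 30 edges, 20 triangles.
rank ∂_0 = 0, rank ∂_1 = 9 ⇒ b_0 = 10 − 0 − 9 = 1; all invariant factors of ∂_1 are 1 so no torsion. So H_0 = Z.
rank ∂_1 = 9, rank ∂_2 = 20 ⇒ b_1 = 30 − 9 − 20 = 1; ∂_2 has invariant factor(s) [2] giving torsion. So H_1 = Z ⊕ Z/2Z.
rank ∂_2 = 20, rank ∂_3 = 0 ⇒ b_2 = 20 − 20 − 0 = 0. So H_2 = 0.

H_0 = Z,  H_1 = Z ⊕ Z/2Z,  H_2 = 0.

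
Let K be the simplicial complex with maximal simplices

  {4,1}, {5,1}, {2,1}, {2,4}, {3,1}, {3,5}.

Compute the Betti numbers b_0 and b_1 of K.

Take the total order 1 < 2 < 3 < 4 < 5 on the vertex set. Then K (dimension 1) consists of the simplices:

  0-simplices (5): [1], [2], [3], [4], [5]
  1-simplices (6): [1,2], [1,3], [1,4], [1,5], [2,4], [3,5]

giving chain groups C_0 ≅ Z^5, C_1 ≅ Z^6.

∂_1: C_1 → C_0 sends each edge [p,q] (with p < q) to q − p. For instance
  ∂[2,4] = [4] − [2].
The 5×6 boundary matrix has rank 4 and Smith normal form diag(1,1,1,1).

Reading off H_k = ker ∂_k / im ∂_{k+1}:

  H_0: rank C_0 − rank ∂_1 = 5 − 4 = 1, and the invariant factors of ∂_1 are all 1, so H_0 = Z.
  H_1: rank ker ∂_1 − rank ∂_2 = (6 − 4) − 0 = 2, and there is no ∂_2, so H_1 = Z^2.

(K is a triangulation of a wedge of 2 circles.)

Hence the Betti numbers are b_0 = 1, b_1 = 2.

b_0 = 1, b_1 = 2.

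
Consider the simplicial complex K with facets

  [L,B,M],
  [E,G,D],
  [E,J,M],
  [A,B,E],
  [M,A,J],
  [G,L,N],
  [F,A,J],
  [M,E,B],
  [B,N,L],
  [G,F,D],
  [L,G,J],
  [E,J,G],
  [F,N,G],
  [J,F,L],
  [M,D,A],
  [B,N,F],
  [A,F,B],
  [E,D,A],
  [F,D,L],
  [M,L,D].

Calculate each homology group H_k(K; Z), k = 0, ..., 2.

H_0 = Z,  H_1 = Z × Z/2,  H_2 = 0.

Take the total order A < B < D < E < F < G < J < L < M < N on the vertex set. Then K (dimension 2) consists of the simplices:

  0-simplices (10): A, B, D, E, F, G, J, L, M, N
  1-simplices (30): AB, AD, AE, AF, AJ, AM, BE, BF, BL, BM, BN, DE, DF, DG, DL, DM, EG, EJ, EM, FG, FJ, FL, FN, GJ, GL, GN, JL, JM, LM, LN
  2-simplices (20): ABE, ABF, ADE, ADM, AFJ, AJM, BEM, BFN, BLM, BLN, DEG, DFG, DFL, DLM, EGJ, EJM, FGN, FJL, GJL, GLN

so the chain groups are C_0 ≅ Z^10, C_1 ≅ Z^30, C_2 ≅ Z^20.

Boundary ∂_1: C_1 → C_0 maps an edge to its endpoints' difference, ∂[p,q] = q − p. For instance
  ∂DL = L − D.
This gives a 10×30 integer matrix of rank 9; reducing to Smith normal form yields diagonal entries (1,1,1,1,1,1,1,1,1).

∂_2: C_2 → C_1 acts by ∂[p,q,r] = [q,r] − [p,r] + [p,q]. For instance
  ∂FGN = GN − FN + FG,
  ∂DEG = EG − DG + DE.
This gives a 30×20 integer matrix of rank 20; reducing to Smith normal form yields diagonal entries (1,1,1,1,1,1,1,1,1,1,1,1,1,1,1,1,1,1,1,2).

Computing H_k = (kernel of ∂_k) / (image of ∂_{k+1}):

  H_0: rank C_0 − rank ∂_1 = 10 − 9 = 1, and the invariant factors of ∂_1 are all 1, so H_0 = Z.
  H_1: rank ker ∂_1 − rank ∂_2 = (30 − 9) − 20 = 1, and ∂_2 has invariant factor 2 > 1, so H_1 = Z × Z/2.
  H_2: rank ker ∂_2 − rank ∂_3 = (20 − 20) − 0 = 0, and there is no ∂_3, so H_2 = 0.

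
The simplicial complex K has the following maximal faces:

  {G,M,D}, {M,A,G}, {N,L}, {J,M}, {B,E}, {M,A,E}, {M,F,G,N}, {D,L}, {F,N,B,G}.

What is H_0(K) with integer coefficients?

We work with the vertex ordering A < B < D < E < F < G < J < L < M < N. The simplices of K, each written with vertices in increasing order, are:

  0-simplices (10): A, B, D, E, F, G, J, L, M, N
  1-simplices (19): AE, AG, AM, BE, BF, BG, BN, DG, DL, DM, EM, FG, FM, FN, GM, GN, JM, LN, MN
  2-simplices (10): AEM, AGM, BFG, BFN, BGN, DGM, FGM, FGN, FMN, GMN
  3-simplices (2): BFGN, FGMN

giving chain groups C_0 ≅ Z^10, C_1 ≅ Z^19, C_2 ≅ Z^10, C_3 ≅ Z^2.

Boundary ∂_1: C_1 → C_0 maps an edge to its endpoints' difference, ∂[p,q] = q − p. For instance
  ∂GM = M − G.
As a 10×19 matrix over Z this has rank 9, with invariant factors (1,1,1,1,1,1,1,1,1).

The boundary map ∂_2: C_2 → C_1 sends each 2-simplex [p,q,r] to [q,r] − [p,r] + [p,q]. For instance
  ∂AGM = GM − AM + AG,
  ∂BGN = GN − BN + BG.
The 19×10 boundary matrix has rank 8 and Smith normal form diag(1,1,1,1,1,1,1,1).

Boundary ∂_3: C_3 → C_2 sends each 3-simplex σ to the alternating sum Σ_i (−1)^i (σ with its i-th vertex removed). For instance
  ∂FGMN = GMN − FMN + FGN − FGM,
  ∂BFGN = FGN − BGN + BFN − BFG.
As a 10×2 matrix over Z this has rank 2, with invariant factors (1,1).

Now H_k = ker ∂_k / im ∂_{k+1}, so:

  H_0: rank C_0 − rank ∂_1 = 10 − 9 = 1, and the invariant factors of ∂_1 are all 1, so H_0 = Z.

H_0 = Z.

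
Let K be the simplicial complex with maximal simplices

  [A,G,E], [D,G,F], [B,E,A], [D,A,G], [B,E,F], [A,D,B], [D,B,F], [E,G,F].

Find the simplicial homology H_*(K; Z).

H_0 ≅ Z,  H_1 = 0,  H_2 ≅ Z.

Order the vertices as A < B < D < E < F < G. Listing each simplex with vertices in this order, K has dimension 2 with simplices:

  0-simplices (6): A, B, D, E, F, G
  1-simplices (12): AB, AD, AE, AG, BD, BE, BF, DF, DG, EF, EG, FG
  2-simplices (8): ABD, ABE, ADG, AEG, BDF, BEF, DFG, EFG

Hence C_0 ≅ Z^6, C_1 ≅ Z^12, C_2 ≅ Z^8.

The boundary map ∂_1: C_1 → C_0 maps an edge to its endpoints' difference, ∂[p,q] = q − p. For instance
  ∂AB = B − A.
This gives a 6×12 integer matrix of rank 5; reducing to Smith normal form yields diagonal entries (1,1,1,1,1).

∂_2: C_2 → C_1 sends each 2-simplex [p,q,r] to [q,r] − [p,r] + [p,q]. For instance
  ∂ABD = BD − AD + AB,
  ∂BDF = DF − BF + BD.
As a 12×8 matrix over Z this has rank 7, with invariant factors (1,1,1,1,1,1,1).

Reading off H_k = ker ∂_k / im ∂_{k+1}:

  H_0: rank C_0 − rank ∂_1 = 6 − 5 = 1, and the invariant factors of ∂_1 are all 1, so H_0 ≅ Z.
  H_1: rank ker ∂_1 − rank ∂_2 = (12 − 5) − 7 = 0, and the invariant factors of ∂_2 are all 1, so H_1 ≅ 0.
  H_2: rank ker ∂_2 − rank ∂_3 = (8 − 7) − 0 = 1, and there is no ∂_3, so H_2 ≅ Z.

(K is a triangulation of the 2-sphere S^2.)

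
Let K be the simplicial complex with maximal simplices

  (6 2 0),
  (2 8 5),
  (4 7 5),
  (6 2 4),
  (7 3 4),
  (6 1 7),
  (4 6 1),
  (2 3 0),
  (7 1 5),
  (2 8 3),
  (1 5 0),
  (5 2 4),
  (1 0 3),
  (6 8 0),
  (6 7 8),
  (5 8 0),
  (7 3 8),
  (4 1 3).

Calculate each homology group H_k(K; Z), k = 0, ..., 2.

H_0 ≅ Z,  H_1 ≅ Z ⊕ Z/2Z,  H_2 = 0.

Fix the vertex order 0 < 1 < 2 < 3 < 4 < 5 < 6 < 7 < 8 and write every simplex with vertices in increasing order. Then dim K = 2 and the simplices of K are:

  0-simplices (9): [0], [1], [2], [3], [4], [5], [6], [7], [8]
  1-simplices (27): (27 of them)
  2-simplices (18): [0,1,3], [0,1,5], [0,2,3], [0,2,6], [0,5,8], [0,6,8], [1,3,4], [1,4,6], [1,5,7], [1,6,7], [2,3,8], [2,4,5], [2,4,6], [2,5,8], [3,4,7], [3,7,8], [4,5,7], [6,7,8]

Hence C_0 ≅ Z^9, C_1 ≅ Z^27, C_2 ≅ Z^18.

∂_1: C_1 → C_0 is given by ∂[p,q] = [q] − [p]. For instance
  ∂[3,7] = [7] − [3].
This gives a 9×27 integer matrix of rank 8; reducing to Smith normal form yields diagonal entries (1,1,1,1,1,1,1,1).

Boundary ∂_2: C_2 → C_1 sends each 2-simplex [p,q,r] to [q,r] − [p,r] + [p,q]. For instance
  ∂[1,3,4] = [3,4] − [1,4] + [1,3],
  ∂[2,4,5] = [4,5] − [2,5] + [2,4].
As a 27×18 matrix over Z this has rank 18, with invariant factors (1,1,1,1,1,1,1,1,1,1,1,1,1,1,1,1,1,2).

Computing H_k = (kernel of ∂_k) / (image of ∂_{k+1}):

  H_0: rank C_0 − rank ∂_1 = 9 − 8 = 1, and the invariant factors of ∂_1 are all 1, so H_0 = Z.
  H_1: rank ker ∂_1 − rank ∂_2 = (27 − 8) − 18 = 1, and ∂_2 has invariant factor 2 > 1, so H_1 = Z ⊕ Z/2Z.
  H_2: rank ker ∂_2 − rank ∂_3 = (18 − 18) − 0 = 0, and there is no ∂_3, so H_2 = 0.

As a check, the Euler characteristic is 9 − 27 + 18 = 0, which agrees with 1 − 1 + 0 = 0.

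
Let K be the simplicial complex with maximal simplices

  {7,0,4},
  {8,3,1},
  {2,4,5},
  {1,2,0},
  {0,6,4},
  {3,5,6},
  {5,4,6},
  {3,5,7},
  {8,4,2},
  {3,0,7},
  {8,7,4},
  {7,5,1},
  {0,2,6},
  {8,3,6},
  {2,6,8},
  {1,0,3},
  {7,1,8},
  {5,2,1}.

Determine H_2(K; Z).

H_2 = 0.

We work with the vertex ordering 0 < 1 < 2 < 3 < 4 < 5 < 6 < 7 < 8. The simplices of K, each written with vertices in increasing order, are:

  0-simplices (9): [0], [1], [2], [3], [4], [5], [6], [7], [8]
  1-simplices (27): (27 of them)
  2-simplices (18): [0,1,2], [0,1,3], [0,2,6], [0,3,7], [0,4,6], [0,4,7], [1,2,5], [1,3,8], [1,5,7], [1,7,8], [2,4,5], [2,4,8], [2,6,8], [3,5,6], [3,5,7], [3,6,8], [4,5,6], [4,7,8]

so the chain groups are C_0 ≅ Z^9, C_1 ≅ Z^27, C_2 ≅ Z^18.

Boundary ∂_1: C_1 → C_0 is given by ∂[p,q] = [q] − [p].
As a 9×27 matrix over Z this has rank 8, with invariant factors (1,1,1,1,1,1,1,1).

Boundary ∂_2: C_2 → C_1 acts by ∂[p,q,r] = [q,r] − [p,r] + [p,q]. For instance
  ∂[2,4,5] = [4,5] − [2,5] + [2,4],
  ∂[4,5,6] = [5,6] − [4,6] + [4,5].
This gives a 27×18 integer matrix of rank 18; reducing to Smith normal form yields diagonal entries (1,1,1,1,1,1,1,1,1,1,1,1,1,1,1,1,1,2).

Reading off H_k = ker ∂_k / im ∂_{k+1}:

  H_2: rank ker ∂_2 − rank ∂_3 = (18 − 18) − 0 = 0, and there is no ∂_3, so H_2 = 0.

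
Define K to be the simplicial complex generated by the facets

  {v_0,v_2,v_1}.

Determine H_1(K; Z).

H_1 ≅ 0.

Fix the vertex order v_0 < v_1 < v_2 and write every simplex with vertices in increasing order. Then dim K = 2 and the simplices of K are:

  0-simplices (3): [v_0], [v_1], [v_2]
  1-simplices (3): [v_0,v_1], [v_0,v_2], [v_1,v_2]
  2-simplices (1): [v_0,v_1,v_2]

so the chain groups are C_0 ≅ Z^3, C_1 ≅ Z^3, C_2 ≅ Z^1.

Boundary ∂_1: C_1 → C_0 is given by ∂[p,q] = [q] − [p].
The 3×3 boundary matrix has rank 2 and Smith normal form diag(1,1).

∂_2: C_2 → C_1 acts by ∂[p,q,r] = [q,r] − [p,r] + [p,q]. For instance
  ∂[v_0,v_1,v_2] = [v_1,v_2] − [v_0,v_2] + [v_0,v_1].
The resulting 3×1 matrix has rank 1, and its Smith normal form has invariant factors (1).

Reading off H_k = ker ∂_k / im ∂_{k+1}:

  H_1: rank ker ∂_1 − rank ∂_2 = (3 − 2) − 1 = 0, and the invariant factors of ∂_2 are all 1, so H_1 = 0.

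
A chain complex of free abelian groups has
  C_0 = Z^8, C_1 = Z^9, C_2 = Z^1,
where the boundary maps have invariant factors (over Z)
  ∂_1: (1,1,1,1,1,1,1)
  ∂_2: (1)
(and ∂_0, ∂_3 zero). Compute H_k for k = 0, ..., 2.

H_0: b_0 = 8 − 0 − 7 = 1; torsion from ∂_1 factors > 1: none. So H_0 ≅ Z.
H_1: b_1 = 9 − 7 − 1 = 1; torsion from ∂_2 factors > 1: none. So H_1 ≅ Z.
H_2: b_2 = 1 − 1 − 0 = 0; torsion from ∂_3 factors > 1: none. So H_2 ≅ 0.

H_0 ≅ Z,  H_1 ≅ Z,  H_2 = 0.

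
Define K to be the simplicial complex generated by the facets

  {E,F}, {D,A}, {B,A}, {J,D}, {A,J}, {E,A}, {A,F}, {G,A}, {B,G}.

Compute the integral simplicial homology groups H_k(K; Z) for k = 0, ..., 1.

We work with the vertex ordering A < B < D < E < F < G < J. The simplices of K, each written with vertices in increasing order, are:

  0-simplices (7): A, B, D, E, F, G, J
  1-simplices (9): AB, AD, AE, AF, AG, AJ, BG, DJ, EF

Hence C_0 ≅ Z^7, C_1 ≅ Z^9.

Boundary ∂_1: C_1 → C_0 sends each edge [p,q] (with p < q) to q − p.
The 7×9 boundary matrix has rank 6 and Smith normal form diag(1,1,1,1,1,1).

Now H_k = ker ∂_k / im ∂_{k+1}, so:

  H_0: rank C_0 − rank ∂_1 = 7 − 6 = 1, and the invariant factors of ∂_1 are all 1, so H_0 = Z.
  H_1: rank ker ∂_1 − rank ∂_2 = (9 − 6) − 0 = 3, and there is no ∂_2, so H_1 = Z^3.

H_0 ≅ Z,  H_1 ≅ Z^3.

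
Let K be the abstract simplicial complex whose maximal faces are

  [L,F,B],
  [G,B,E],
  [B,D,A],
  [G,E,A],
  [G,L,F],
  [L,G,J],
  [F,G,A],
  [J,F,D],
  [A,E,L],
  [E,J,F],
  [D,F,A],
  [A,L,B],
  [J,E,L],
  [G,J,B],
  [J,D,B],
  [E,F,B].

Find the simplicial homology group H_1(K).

K has 8 vertices, 24 edges, 16 triangles.
rank ∂_1 = 7, rank ∂_2 = 15 ⇒ b_1 = 24 − 7 − 15 = 2; all invariant factors of ∂_2 are 1 so no torsion. So H_1 = Z^2.

H_1 ≅ Z^2.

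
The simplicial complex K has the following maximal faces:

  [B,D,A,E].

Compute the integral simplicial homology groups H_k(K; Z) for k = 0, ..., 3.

H_0 ≅ Z,  H_1 = 0,  H_2 = 0,  H_3 = 0.

Fix the vertex order A < B < D < E and write every simplex with vertices in increasing order. Then dim K = 3 and the simplices of K are:

  0-simplices (4): A, B, D, E
  1-simplices (6): AB, AD, AE, BD, BE, DE
  2-simplices (4): ABD, ABE, ADE, BDE
  3-simplices (1): ABDE

so the chain groups are C_0 ≅ Z^4, C_1 ≅ Z^6, C_2 ≅ Z^4, C_3 ≅ Z^1.

The boundary map ∂_1: C_1 → C_0 maps an edge to its endpoints' difference, ∂[p,q] = q − p.
As a 4×6 matrix over Z this has rank 3, with invariant factors (1,1,1).

Boundary ∂_2: C_2 → C_1 acts by ∂[p,q,r] = [q,r] − [p,r] + [p,q]. For instance
  ∂BDE = DE − BE + BD,
  ∂ABE = BE − AE + AB.
The resulting 6×4 matrix has rank 3, and its Smith normal form has invariant factors (1,1,1).

Boundary ∂_3: C_3 → C_2 sends each 3-simplex σ to the alternating sum Σ_i (−1)^i (σ with its i-th vertex removed). For instance
  ∂ABDE = BDE − ADE + ABE − ABD.
This gives a 4×1 integer matrix of rank 1; reducing to Smith normal form yields diagonal entries (1).

From H_k ≅ ker(∂_k) / im(∂_{k+1}) we obtain:

  H_0: rank C_0 − rank ∂_1 = 4 − 3 = 1, and the invariant factors of ∂_1 are all 1, so H_0 ≅ Z.
  H_1: rank ker ∂_1 − rank ∂_2 = (6 − 3) − 3 = 0, and the invariant factors of ∂_2 are all 1, so H_1 ≅ 0.
  H_2: rank ker ∂_2 − rank ∂_3 = (4 − 3) − 1 = 0, and the invariant factors of ∂_3 are all 1, so H_2 ≅ 0.
  H_3: rank ker ∂_3 − rank ∂_4 = (1 − 1) − 0 = 0, and there is no ∂_4, so H_3 ≅ 0.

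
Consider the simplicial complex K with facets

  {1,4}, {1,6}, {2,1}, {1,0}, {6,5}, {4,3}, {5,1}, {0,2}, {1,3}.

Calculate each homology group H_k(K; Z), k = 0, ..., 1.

We work with the vertex ordering 0 < 1 < 2 < 3 < 4 < 5 < 6. The simplices of K, each written with vertices in increasing order, are:

  0-simplices (7): [0], [1], [2], [3], [4], [5], [6]
  1-simplices (9): [0,1], [0,2], [1,2], [1,3], [1,4], [1,5], [1,6], [3,4], [5,6]

so the chain groups are C_0 ≅ Z^7, C_1 ≅ Z^9.

∂_1: C_1 → C_0 maps an edge to its endpoints' difference, ∂[p,q] = q − p. For instance
  ∂[0,1] = [1] − [0].
The resulting 7×9 matrix has rank 6, and its Smith normal form has invariant factors (1,1,1,1,1,1).

Computing H_k = (kernel of ∂_k) / (image of ∂_{k+1}):

  H_0: rank C_0 − rank ∂_1 = 7 − 6 = 1, and the invariant factors of ∂_1 are all 1, so H_0 ≅ Z.
  H_1: rank ker ∂_1 − rank ∂_2 = (9 − 6) − 0 = 3, and there is no ∂_2, so H_1 ≅ Z^3.

H_0 ≅ Z,  H_1 ≅ Z^3.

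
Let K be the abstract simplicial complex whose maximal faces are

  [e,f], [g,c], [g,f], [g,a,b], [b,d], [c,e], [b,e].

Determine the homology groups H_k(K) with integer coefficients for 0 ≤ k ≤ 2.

Fix the vertex order a < b < c < d < e < f < g and write every simplex with vertices in increasing order. Then dim K = 2 and the simplices of K are:

  0-simplices (7): a, b, c, d, e, f, g
  1-simplices (9): ab, ag, bd, be, bg, ce, cg, ef, fg
  2-simplices (1): abg

so the chain groups are C_0 ≅ Z^7, C_1 ≅ Z^9, C_2 ≅ Z^1.

The boundary map ∂_1: C_1 → C_0 is given by ∂[p,q] = [q] − [p].
As a 7×9 matrix over Z this has rank 6, with invariant factors (1,1,1,1,1,1).

The boundary map ∂_2: C_2 → C_1 sends each 2-simplex [p,q,r] to [q,r] − [p,r] + [p,q]. For instance
  ∂abg = bg − ag + ab.
This gives a 9×1 integer matrix of rank 1; reducing to Smith normal form yields diagonal entries (1).

Reading off H_k = ker ∂_k / im ∂_{k+1}:

  H_0: rank C_0 − rank ∂_1 = 7 − 6 = 1, and the invariant factors of ∂_1 are all 1, so H_0 ≅ Z.
  H_1: rank ker ∂_1 − rank ∂_2 = (9 − 6) − 1 = 2, and the invariant factors of ∂_2 are all 1, so H_1 ≅ Z^2.
  H_2: rank ker ∂_2 − rank ∂_3 = (1 − 1) − 0 = 0, and there is no ∂_3, so H_2 ≅ 0.

As a check, the Euler characteristic is 7 − 9 + 1 = -1, which agrees with 1 − 2 + 0 = -1.

H_0 ≅ Z,  H_1 ≅ Z^2,  H_2 = 0.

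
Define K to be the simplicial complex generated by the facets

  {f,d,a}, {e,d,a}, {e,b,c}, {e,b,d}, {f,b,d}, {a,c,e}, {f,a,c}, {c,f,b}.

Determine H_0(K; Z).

K has 6 vertices, 12 edges, 8 triangles.
rank ∂_0 = 0, rank ∂_1 = 5 ⇒ b_0 = 6 − 0 − 5 = 1; all invariant factors of ∂_1 are 1 so no torsion. So H_0 = Z.

H_0 = Z.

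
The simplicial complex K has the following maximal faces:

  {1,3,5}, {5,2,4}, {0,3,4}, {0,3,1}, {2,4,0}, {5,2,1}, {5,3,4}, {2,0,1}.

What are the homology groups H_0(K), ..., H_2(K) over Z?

H_0 ≅ Z,  H_1 = 0,  H_2 ≅ Z.

Fix the vertex order 0 < 1 < 2 < 3 < 4 < 5 and write every simplex with vertices in increasing order. Then dim K = 2 and the simplices of K are:

  0-simplices (6): [0], [1], [2], [3], [4], [5]
  1-simplices (12): [0,1], [0,2], [0,3], [0,4], [1,2], [1,3], [1,5], [2,4], [2,5], [3,4], [3,5], [4,5]
  2-simplices (8): [0,1,2], [0,1,3], [0,2,4], [0,3,4], [1,2,5], [1,3,5], [2,4,5], [3,4,5]

so the chain groups are C_0 ≅ Z^6, C_1 ≅ Z^12, C_2 ≅ Z^8.

The boundary map ∂_1: C_1 → C_0 is given by ∂[p,q] = [q] − [p]. For instance
  ∂[3,4] = [4] − [3].
The resulting 6×12 matrix has rank 5, and its Smith normal form has invariant factors (1,1,1,1,1).

∂_2: C_2 → C_1 sends each 2-simplex [p,q,r] to [q,r] − [p,r] + [p,q]. For instance
  ∂[1,2,5] = [2,5] − [1,5] + [1,2],
  ∂[2,4,5] = [4,5] − [2,5] + [2,4].
This gives a 12×8 integer matrix of rank 7; reducing to Smith normal form yields diagonal entries (1,1,1,1,1,1,1).

Computing H_k = (kernel of ∂_k) / (image of ∂_{k+1}):

  H_0: rank C_0 − rank ∂_1 = 6 − 5 = 1, and the invariant factors of ∂_1 are all 1, so H_0 ≅ Z.
  H_1: rank ker ∂_1 − rank ∂_2 = (12 − 5) − 7 = 0, and the invariant factors of ∂_2 are all 1, so H_1 ≅ 0.
  H_2: rank ker ∂_2 − rank ∂_3 = (8 − 7) − 0 = 1, and there is no ∂_3, so H_2 ≅ Z.

(K is a triangulation of the 2-sphere S^2.)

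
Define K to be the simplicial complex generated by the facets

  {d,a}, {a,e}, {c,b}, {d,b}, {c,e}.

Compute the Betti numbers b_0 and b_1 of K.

K has 5 vertices, 5 edges.
rank ∂_0 = 0, rank ∂_1 = 4 ⇒ b_0 = 5 − 0 − 4 = 1; all invariant factors of ∂_1 are 1 so no torsion. So H_0 = Z.
rank ∂_1 = 4, rank ∂_2 = 0 ⇒ b_1 = 5 − 4 − 0 = 1. So H_1 = Z.

b_0 = 1, b_1 = 1.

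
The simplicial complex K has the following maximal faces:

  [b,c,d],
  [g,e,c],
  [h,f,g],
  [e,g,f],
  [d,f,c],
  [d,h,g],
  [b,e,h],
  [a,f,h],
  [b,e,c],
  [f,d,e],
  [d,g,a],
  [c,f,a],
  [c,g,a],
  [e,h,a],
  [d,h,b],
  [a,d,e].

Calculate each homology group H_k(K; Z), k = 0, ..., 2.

K has 8 vertices, 24 edges, 16 triangles.
rank ∂_0 = 0, rank ∂_1 = 7 ⇒ b_0 = 8 − 0 − 7 = 1; all invariant factors of ∂_1 are 1 so no torsion. So H_0 ≅ Z.
rank ∂_1 = 7, rank ∂_2 = 15 ⇒ b_1 = 24 − 7 − 15 = 2; all invariant factors of ∂_2 are 1 so no torsion. So H_1 ≅ Z^2.
rank ∂_2 = 15, rank ∂_3 = 0 ⇒ b_2 = 16 − 15 − 0 = 1. So H_2 ≅ Z.

H_0 = Z,  H_1 = Z^2,  H_2 = Z.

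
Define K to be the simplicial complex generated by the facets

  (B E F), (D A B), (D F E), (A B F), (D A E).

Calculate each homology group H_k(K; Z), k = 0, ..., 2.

Fix the vertex order A < B < D < E < F and write every simplex with vertices in increasing order. Then dim K = 2 and the simplices of K are:

  0-simplices (5): A, B, D, E, F
  1-simplices (10): AB, AD, AE, AF, BD, BE, BF, DE, DF, EF
  2-simplices (5): ABD, ABF, ADE, BEF, DEF

Hence C_0 ≅ Z^5, C_1 ≅ Z^10, C_2 ≅ Z^5.

∂_1: C_1 → C_0 sends each edge [p,q] (with p < q) to q − p.
As a 5×10 matrix over Z this has rank 4, with invariant factors (1,1,1,1).

The boundary map ∂_2: C_2 → C_1 acts by ∂[p,q,r] = [q,r] − [p,r] + [p,q]. For instance
  ∂ABD = BD − AD + AB,
  ∂BEF = EF − BF + BE.
The 10×5 boundary matrix has rank 5 and Smith normal form diag(1,1,1,1,1).

Now H_k = ker ∂_k / im ∂_{k+1}, so:

  H_0: rank C_0 − rank ∂_1 = 5 − 4 = 1, and the invariant factors of ∂_1 are all 1, so H_0 = Z.
  H_1: rank ker ∂_1 − rank ∂_2 = (10 − 4) − 5 = 1, and the invariant factors of ∂_2 are all 1, so H_1 = Z.
  H_2: rank ker ∂_2 − rank ∂_3 = (5 − 5) − 0 = 0, and there is no ∂_3, so H_2 = 0.

As a check, the Euler characteristic is 5 − 10 + 5 = 0, which agrees with 1 − 1 + 0 = 0.
(K is a triangulation of the Möbius band.)

H_0 = Z,  H_1 = Z,  H_2 = 0.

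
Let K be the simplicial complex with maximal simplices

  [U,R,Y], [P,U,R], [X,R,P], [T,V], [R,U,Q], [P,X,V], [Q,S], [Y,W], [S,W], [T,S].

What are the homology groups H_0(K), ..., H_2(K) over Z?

Fix the vertex order P < Q < R < S < T < U < V < W < X < Y and write every simplex with vertices in increasing order. Then dim K = 2 and the simplices of K are:

  0-simplices (10): P, Q, R, S, T, U, V, W, X, Y
  1-simplices (16): PR, PU, PV, PX, QR, QS, QU, RU, RX, RY, ST, SW, TV, UY, VX, WY
  2-simplices (5): PRU, PRX, PVX, QRU, RUY

Hence C_0 ≅ Z^10, C_1 ≅ Z^16, C_2 ≅ Z^5.

Boundary ∂_1: C_1 → C_0 is given by ∂[p,q] = [q] − [p].
This gives a 10×16 integer matrix of rank 9; reducing to Smith normal form yields diagonal entries (1,1,1,1,1,1,1,1,1).

Boundary ∂_2: C_2 → C_1 sends each 2-simplex [p,q,r] to [q,r] − [p,r] + [p,q]. For instance
  ∂PRU = RU − PU + PR,
  ∂QRU = RU − QU + QR.
This gives a 16×5 integer matrix of rank 5; reducing to Smith normal form yields diagonal entries (1,1,1,1,1).

Computing H_k = (kernel of ∂_k) / (image of ∂_{k+1}):

  H_0: rank C_0 − rank ∂_1 = 10 − 9 = 1, and the invariant factors of ∂_1 are all 1, so H_0 = Z.
  H_1: rank ker ∂_1 − rank ∂_2 = (16 − 9) − 5 = 2, and the invariant factors of ∂_2 are all 1, so H_1 = Z^2.
  H_2: rank ker ∂_2 − rank ∂_3 = (5 − 5) − 0 = 0, and there is no ∂_3, so H_2 = 0.

H_0 = Z,  H_1 = Z^2,  H_2 = 0.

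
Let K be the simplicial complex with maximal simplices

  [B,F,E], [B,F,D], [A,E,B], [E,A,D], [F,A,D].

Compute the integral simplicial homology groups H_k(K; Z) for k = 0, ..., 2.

H_0 ≅ Z,  H_1 ≅ Z,  H_2 = 0.

Order the vertices as A < B < D < E < F. Listing each simplex with vertices in this order, K has dimension 2 with simplices:

  0-simplices (5): A, B, D, E, F
  1-simplices (10): AB, AD, AE, AF, BD, BE, BF, DE, DF, EF
  2-simplices (5): ABE, ADE, ADF, BDF, BEF

Hence C_0 ≅ Z^5, C_1 ≅ Z^10, C_2 ≅ Z^5.

Boundary ∂_1: C_1 → C_0 sends each edge [p,q] (with p < q) to q − p.
The 5×10 boundary matrix has rank 4 and Smith normal form diag(1,1,1,1).

Boundary ∂_2: C_2 → C_1 sends each 2-simplex [p,q,r] to [q,r] − [p,r] + [p,q]. For instance
  ∂ADF = DF − AF + AD,
  ∂BDF = DF − BF + BD.
The 10×5 boundary matrix has rank 5 and Smith normal form diag(1,1,1,1,1).

From H_k ≅ ker(∂_k) / im(∂_{k+1}) we obtain:

  H_0: rank C_0 − rank ∂_1 = 5 − 4 = 1, and the invariant factors of ∂_1 are all 1, so H_0 ≅ Z.
  H_1: rank ker ∂_1 − rank ∂_2 = (10 − 4) − 5 = 1, and the invariant factors of ∂_2 are all 1, so H_1 ≅ Z.
  H_2: rank ker ∂_2 − rank ∂_3 = (5 − 5) − 0 = 0, and there is no ∂_3, so H_2 ≅ 0.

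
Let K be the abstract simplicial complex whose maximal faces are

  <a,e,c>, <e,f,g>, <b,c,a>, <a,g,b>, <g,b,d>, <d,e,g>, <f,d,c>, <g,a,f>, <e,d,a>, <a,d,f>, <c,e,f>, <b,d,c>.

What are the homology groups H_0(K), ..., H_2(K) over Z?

H_0 = Z,  H_1 = Z/2Z,  H_2 = 0.

K has 7 vertices, 18 edges, 12 triangles.
rank ∂_0 = 0, rank ∂_1 = 6 ⇒ b_0 = 7 − 0 − 6 = 1; all invariant factors of ∂_1 are 1 so no torsion. So H_0 ≅ Z.
rank ∂_1 = 6, rank ∂_2 = 12 ⇒ b_1 = 18 − 6 − 12 = 0; ∂_2 has invariant factor(s) [2] giving torsion. So H_1 ≅ Z/2Z.
rank ∂_2 = 12, rank ∂_3 = 0 ⇒ b_2 = 12 − 12 − 0 = 0. So H_2 ≅ 0.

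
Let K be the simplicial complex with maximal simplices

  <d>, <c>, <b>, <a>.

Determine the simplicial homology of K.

H_0 ≅ Z^4.

We work with the vertex ordering a < b < c < d. The simplices of K, each written with vertices in increasing order, are:

  0-simplices (4): a, b, c, d

Hence C_0 ≅ Z^4.

Now H_k = ker ∂_k / im ∂_{k+1}, so:

  H_0: rank C_0 − rank ∂_1 = 4 − 0 = 4, and there is no ∂_1, so H_0 = Z^4.

(K is a triangulation of a set of 4 points.)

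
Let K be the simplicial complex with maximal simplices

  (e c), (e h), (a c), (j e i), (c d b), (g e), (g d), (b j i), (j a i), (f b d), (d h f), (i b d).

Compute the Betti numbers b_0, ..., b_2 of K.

b_0 = 1, b_1 = 4, b_2 = 0.

K has 10 vertices, 20 edges, 7 triangles.
rank ∂_0 = 0, rank ∂_1 = 9 ⇒ b_0 = 10 − 0 − 9 = 1; all invariant factors of ∂_1 are 1 so no torsion. So H_0 ≅ Z.
rank ∂_1 = 9, rank ∂_2 = 7 ⇒ b_1 = 20 − 9 − 7 = 4; all invariant factors of ∂_2 are 1 so no torsion. So H_1 ≅ Z^4.
rank ∂_2 = 7, rank ∂_3 = 0 ⇒ b_2 = 7 − 7 − 0 = 0. So H_2 ≅ 0.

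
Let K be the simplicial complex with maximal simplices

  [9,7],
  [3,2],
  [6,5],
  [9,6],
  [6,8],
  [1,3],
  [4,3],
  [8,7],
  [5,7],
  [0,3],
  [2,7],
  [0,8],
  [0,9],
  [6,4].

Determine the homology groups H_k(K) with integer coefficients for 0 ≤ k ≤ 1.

Take the total order 0 < 1 < 2 < 3 < 4 < 5 < 6 < 7 < 8 < 9 on the vertex set. Then K (dimension 1) consists of the simplices:

  0-simplices (10): [0], [1], [2], [3], [4], [5], [6], [7], [8], [9]
  1-simplices (14): [0,3], [0,8], [0,9], [1,3], [2,3], [2,7], [3,4], [4,6], [5,6], [5,7], [6,8], [6,9], [7,8], [7,9]

giving chain groups C_0 ≅ Z^10, C_1 ≅ Z^14.

Boundary ∂_1: C_1 → C_0 maps an edge to its endpoints' difference, ∂[p,q] = q − p.
As a 10×14 matrix over Z this has rank 9, with invariant factors (1,1,1,1,1,1,1,1,1).

Computing H_k = (kernel of ∂_k) / (image of ∂_{k+1}):

  H_0: rank C_0 − rank ∂_1 = 10 − 9 = 1, and the invariant factors of ∂_1 are all 1, so H_0 = Z.
  H_1: rank ker ∂_1 − rank ∂_2 = (14 − 9) − 0 = 5, and there is no ∂_2, so H_1 = Z^5.

As a check, the Euler characteristic is 10 − 14 = -4, which agrees with 1 − 5 = -4.

H_0 ≅ Z,  H_1 ≅ Z^5.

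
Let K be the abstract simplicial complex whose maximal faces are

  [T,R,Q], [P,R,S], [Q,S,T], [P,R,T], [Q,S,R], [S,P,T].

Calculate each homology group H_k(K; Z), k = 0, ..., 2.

Fix the vertex order P < Q < R < S < T and write every simplex with vertices in increasing order. Then dim K = 2 and the simplices of K are:

  0-simplices (5): P, Q, R, S, T
  1-simplices (9): PR, PS, PT, QR, QS, QT, RS, RT, ST
  2-simplices (6): PRS, PRT, PST, QRS, QRT, QST

so the chain groups are C_0 ≅ Z^5, C_1 ≅ Z^9, C_2 ≅ Z^6.

The boundary map ∂_1: C_1 → C_0 sends each edge [p,q] (with p < q) to q − p.
The 5×9 boundary matrix has rank 4 and Smith normal form diag(1,1,1,1).

The boundary map ∂_2: C_2 → C_1 maps a triangle to the signed sum of its edges. For instance
  ∂PST = ST − PT + PS,
  ∂QST = ST − QT + QS.
As a 9×6 matrix over Z this has rank 5, with invariant factors (1,1,1,1,1).

From H_k ≅ ker(∂_k) / im(∂_{k+1}) we obtain:

  H_0: rank C_0 − rank ∂_1 = 5 − 4 = 1, and the invariant factors of ∂_1 are all 1, so H_0 ≅ Z.
  H_1: rank ker ∂_1 − rank ∂_2 = (9 − 4) − 5 = 0, and the invariant factors of ∂_2 are all 1, so H_1 ≅ 0.
  H_2: rank ker ∂_2 − rank ∂_3 = (6 − 5) − 0 = 1, and there is no ∂_3, so H_2 ≅ Z.

(K is a triangulation of the 2-sphere S^2.)

H_0 = Z,  H_1 = 0,  H_2 = Z.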